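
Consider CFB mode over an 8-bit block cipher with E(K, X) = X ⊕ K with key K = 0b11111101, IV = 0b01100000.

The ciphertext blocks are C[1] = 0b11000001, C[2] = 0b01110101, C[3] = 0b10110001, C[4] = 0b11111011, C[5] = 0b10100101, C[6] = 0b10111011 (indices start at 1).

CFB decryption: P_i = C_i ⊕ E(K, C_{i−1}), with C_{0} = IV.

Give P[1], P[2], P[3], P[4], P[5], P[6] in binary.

P[1] = 0b01011100, P[2] = 0b01001001, P[3] = 0b00111001, P[4] = 0b10110111, P[5] = 0b10100011, P[6] = 0b11100011

P[1]: E(K, 0b01100000) = 0b10011101; 0b11000001 ⊕ 0b10011101 = 0b01011100.
P[2]: E(K, 0b11000001) = 0b00111100; 0b01110101 ⊕ 0b00111100 = 0b01001001.
P[3]: E(K, 0b01110101) = 0b10001000; 0b10110001 ⊕ 0b10001000 = 0b00111001.
P[4]: E(K, 0b10110001) = 0b01001100; 0b11111011 ⊕ 0b01001100 = 0b10110111.
P[5]: E(K, 0b11111011) = 0b00000110; 0b10100101 ⊕ 0b00000110 = 0b10100011.
P[6]: E(K, 0b10100101) = 0b01011000; 0b10111011 ⊕ 0b01011000 = 0b11100011.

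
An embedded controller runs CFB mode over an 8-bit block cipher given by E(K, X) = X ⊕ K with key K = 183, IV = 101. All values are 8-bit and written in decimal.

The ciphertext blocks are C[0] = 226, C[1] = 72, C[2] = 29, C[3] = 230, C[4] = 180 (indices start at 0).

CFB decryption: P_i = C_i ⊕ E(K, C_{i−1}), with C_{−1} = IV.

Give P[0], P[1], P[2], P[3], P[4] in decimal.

P[0]: E(K, 101) = 210; 226 ⊕ 210 = 48.
P[1]: E(K, 226) = 85; 72 ⊕ 85 = 29.
P[2]: E(K, 72) = 255; 29 ⊕ 255 = 226.
P[3]: E(K, 29) = 170; 230 ⊕ 170 = 76.
P[4]: E(K, 230) = 81; 180 ⊕ 81 = 229.

P[0] = 48, P[1] = 29, P[2] = 226, P[3] = 76, P[4] = 229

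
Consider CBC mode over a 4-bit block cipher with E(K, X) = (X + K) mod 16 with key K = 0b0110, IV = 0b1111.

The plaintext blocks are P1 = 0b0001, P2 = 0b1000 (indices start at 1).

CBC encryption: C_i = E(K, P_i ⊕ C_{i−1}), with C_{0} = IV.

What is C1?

C1 = 0b0100

C1: P1 ⊕ 0b1111 = 0b1110; E(K, 0b1110) = 0b0100.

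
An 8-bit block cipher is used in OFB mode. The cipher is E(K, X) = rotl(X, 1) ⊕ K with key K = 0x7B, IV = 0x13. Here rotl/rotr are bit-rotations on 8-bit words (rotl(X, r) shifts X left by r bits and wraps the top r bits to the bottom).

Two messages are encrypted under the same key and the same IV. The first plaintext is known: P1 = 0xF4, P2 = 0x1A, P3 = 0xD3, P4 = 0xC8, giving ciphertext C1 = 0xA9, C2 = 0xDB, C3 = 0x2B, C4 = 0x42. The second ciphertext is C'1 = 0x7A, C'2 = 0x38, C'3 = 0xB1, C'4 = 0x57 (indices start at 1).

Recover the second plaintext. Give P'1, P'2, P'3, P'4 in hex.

In OFB with a reused IV, both messages share the same keystream S_i, so C_i ⊕ C'_i = P_i ⊕ P'_i and thus P'_i = P_i ⊕ C_i ⊕ C'_i.
P'1: 0xF4 ⊕ 0xA9 ⊕ 0x7A = 0x27.
P'2: 0x1A ⊕ 0xDB ⊕ 0x38 = 0xF9.
P'3: 0xD3 ⊕ 0x2B ⊕ 0xB1 = 0x49.
P'4: 0xC8 ⊕ 0x42 ⊕ 0x57 = 0xDD.

P'1 = 0x27, P'2 = 0xF9, P'3 = 0x49, P'4 = 0xDD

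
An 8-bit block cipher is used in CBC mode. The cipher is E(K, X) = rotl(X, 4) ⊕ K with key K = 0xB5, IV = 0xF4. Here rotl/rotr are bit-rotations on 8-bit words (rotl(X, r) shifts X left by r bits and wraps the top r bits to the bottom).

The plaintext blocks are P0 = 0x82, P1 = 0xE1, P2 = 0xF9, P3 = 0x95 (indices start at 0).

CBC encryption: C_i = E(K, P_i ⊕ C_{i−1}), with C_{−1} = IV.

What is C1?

C1 = 0x86

C0: P0 ⊕ 0xF4 = 0x76; E(K, 0x76) = 0xD2.
C1: P1 ⊕ 0xD2 = 0x33; E(K, 0x33) = 0x86.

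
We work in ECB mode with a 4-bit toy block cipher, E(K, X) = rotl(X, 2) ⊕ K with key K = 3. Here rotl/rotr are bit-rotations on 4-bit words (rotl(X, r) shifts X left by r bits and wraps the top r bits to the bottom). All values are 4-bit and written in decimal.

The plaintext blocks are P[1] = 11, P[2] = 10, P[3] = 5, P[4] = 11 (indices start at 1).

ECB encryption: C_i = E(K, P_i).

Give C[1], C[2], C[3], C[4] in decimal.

C[1] = 13, C[2] = 9, C[3] = 6, C[4] = 13

C[1]: E(K, 11) = 13.
C[2]: E(K, 10) = 9.
C[3]: E(K, 5) = 6.
C[4]: E(K, 11) = 13.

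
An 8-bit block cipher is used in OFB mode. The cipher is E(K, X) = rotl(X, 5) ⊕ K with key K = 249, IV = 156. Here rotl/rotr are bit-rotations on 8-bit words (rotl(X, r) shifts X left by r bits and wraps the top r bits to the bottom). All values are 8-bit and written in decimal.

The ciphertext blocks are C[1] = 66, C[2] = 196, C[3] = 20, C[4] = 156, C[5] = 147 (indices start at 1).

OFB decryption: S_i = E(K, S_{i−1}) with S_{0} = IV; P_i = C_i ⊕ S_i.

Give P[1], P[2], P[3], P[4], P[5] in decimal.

P[1] = 40, P[2] = 112, P[3] = 123, P[4] = 136, P[5] = 232

P[1]: S = E(K, 156) = 106; 66 ⊕ 106 = 40.
P[2]: S = E(K, 106) = 180; 196 ⊕ 180 = 112.
P[3]: S = E(K, 180) = 111; 20 ⊕ 111 = 123.
P[4]: S = E(K, 111) = 20; 156 ⊕ 20 = 136.
P[5]: S = E(K, 20) = 123; 147 ⊕ 123 = 232.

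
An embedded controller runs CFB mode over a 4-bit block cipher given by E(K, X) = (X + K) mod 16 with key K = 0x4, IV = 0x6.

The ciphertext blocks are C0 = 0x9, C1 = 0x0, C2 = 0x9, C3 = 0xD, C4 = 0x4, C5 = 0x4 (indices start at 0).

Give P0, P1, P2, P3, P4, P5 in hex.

CFB decryption: P_i = C_i ⊕ E(K, C_{i−1}), with C_{−1} = IV.
P0: E(K, 0x6) = 0xA; 0x9 ⊕ 0xA = 0x3.
P1: E(K, 0x9) = 0xD; 0x0 ⊕ 0xD = 0xD.
P2: E(K, 0x0) = 0x4; 0x9 ⊕ 0x4 = 0xD.
P3: E(K, 0x9) = 0xD; 0xD ⊕ 0xD = 0x0.
P4: E(K, 0xD) = 0x1; 0x4 ⊕ 0x1 = 0x5.
P5: E(K, 0x4) = 0x8; 0x4 ⊕ 0x8 = 0xC.

P0 = 0x3, P1 = 0xD, P2 = 0xD, P3 = 0x0, P4 = 0x5, P5 = 0xC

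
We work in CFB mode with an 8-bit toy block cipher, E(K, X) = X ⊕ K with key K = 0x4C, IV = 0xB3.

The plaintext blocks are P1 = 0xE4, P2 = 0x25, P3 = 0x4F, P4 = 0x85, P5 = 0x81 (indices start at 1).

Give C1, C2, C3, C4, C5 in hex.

C1 = 0x1B, C2 = 0x72, C3 = 0x71, C4 = 0xB8, C5 = 0x75

CFB encryption: C_i = P_i ⊕ E(K, C_{i−1}), with C_{0} = IV.
C1: E(K, 0xB3) = 0xFF; 0xE4 ⊕ 0xFF = 0x1B.
C2: E(K, 0x1B) = 0x57; 0x25 ⊕ 0x57 = 0x72.
C3: E(K, 0x72) = 0x3E; 0x4F ⊕ 0x3E = 0x71.
C4: E(K, 0x71) = 0x3D; 0x85 ⊕ 0x3D = 0xB8.
C5: E(K, 0xB8) = 0xF4; 0x81 ⊕ 0xF4 = 0x75.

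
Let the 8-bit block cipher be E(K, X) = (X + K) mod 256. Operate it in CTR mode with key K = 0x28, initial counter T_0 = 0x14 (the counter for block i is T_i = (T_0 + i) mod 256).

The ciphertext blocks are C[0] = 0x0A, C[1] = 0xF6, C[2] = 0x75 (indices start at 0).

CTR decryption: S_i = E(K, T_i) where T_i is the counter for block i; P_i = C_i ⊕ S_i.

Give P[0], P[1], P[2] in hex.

P[0] = 0x36, P[1] = 0xCB, P[2] = 0x4B

P[0]: T = 0x14, S = E(K, T) = 0x3C; 0x0A ⊕ 0x3C = 0x36.
P[1]: T = 0x15, S = E(K, T) = 0x3D; 0xF6 ⊕ 0x3D = 0xCB.
P[2]: T = 0x16, S = E(K, T) = 0x3E; 0x75 ⊕ 0x3E = 0x4B.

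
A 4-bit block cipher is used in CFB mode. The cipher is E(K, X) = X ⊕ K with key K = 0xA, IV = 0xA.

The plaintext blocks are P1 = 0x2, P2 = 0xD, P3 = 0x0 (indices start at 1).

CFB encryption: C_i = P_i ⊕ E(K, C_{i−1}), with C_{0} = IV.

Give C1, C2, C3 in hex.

C1: E(K, 0xA) = 0x0; 0x2 ⊕ 0x0 = 0x2.
C2: E(K, 0x2) = 0x8; 0xD ⊕ 0x8 = 0x5.
C3: E(K, 0x5) = 0xF; 0x0 ⊕ 0xF = 0xF.

C1 = 0x2, C2 = 0x5, C3 = 0xF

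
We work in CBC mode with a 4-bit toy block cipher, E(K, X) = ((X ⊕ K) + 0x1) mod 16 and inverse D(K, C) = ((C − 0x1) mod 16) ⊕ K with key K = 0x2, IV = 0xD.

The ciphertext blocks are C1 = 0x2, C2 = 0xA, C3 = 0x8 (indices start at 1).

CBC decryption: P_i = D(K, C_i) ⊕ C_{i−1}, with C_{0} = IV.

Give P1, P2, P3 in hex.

P1: D(K, 0x2) = 0x3; 0x3 ⊕ 0xD = 0xE.
P2: D(K, 0xA) = 0xB; 0xB ⊕ 0x2 = 0x9.
P3: D(K, 0x8) = 0x5; 0x5 ⊕ 0xA = 0xF.

P1 = 0xE, P2 = 0x9, P3 = 0xF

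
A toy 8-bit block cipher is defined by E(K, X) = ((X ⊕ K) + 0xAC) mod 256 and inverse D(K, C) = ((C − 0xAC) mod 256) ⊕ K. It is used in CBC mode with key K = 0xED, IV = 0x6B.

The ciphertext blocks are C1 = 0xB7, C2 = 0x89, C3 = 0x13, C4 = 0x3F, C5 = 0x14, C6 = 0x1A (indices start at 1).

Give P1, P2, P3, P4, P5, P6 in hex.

CBC decryption: P_i = D(K, C_i) ⊕ C_{i−1}, with C_{0} = IV.
P1: D(K, 0xB7) = 0xE6; 0xE6 ⊕ 0x6B = 0x8D.
P2: D(K, 0x89) = 0x30; 0x30 ⊕ 0xB7 = 0x87.
P3: D(K, 0x13) = 0x8A; 0x8A ⊕ 0x89 = 0x03.
P4: D(K, 0x3F) = 0x7E; 0x7E ⊕ 0x13 = 0x6D.
P5: D(K, 0x14) = 0x85; 0x85 ⊕ 0x3F = 0xBA.
P6: D(K, 0x1A) = 0x83; 0x83 ⊕ 0x14 = 0x97.

P1 = 0x8D, P2 = 0x87, P3 = 0x03, P4 = 0x6D, P5 = 0xBA, P6 = 0x97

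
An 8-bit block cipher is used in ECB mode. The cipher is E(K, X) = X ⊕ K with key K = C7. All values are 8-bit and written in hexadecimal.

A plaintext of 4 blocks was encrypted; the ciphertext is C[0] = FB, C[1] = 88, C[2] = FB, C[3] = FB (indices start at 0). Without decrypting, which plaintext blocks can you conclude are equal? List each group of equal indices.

P[0] = P[2] = P[3]

ECB encrypts each block independently with the same key, so equal ciphertext blocks imply equal plaintext blocks.
C[0] = C[2] = C[3] = FB, so P[0] = P[2] = P[3].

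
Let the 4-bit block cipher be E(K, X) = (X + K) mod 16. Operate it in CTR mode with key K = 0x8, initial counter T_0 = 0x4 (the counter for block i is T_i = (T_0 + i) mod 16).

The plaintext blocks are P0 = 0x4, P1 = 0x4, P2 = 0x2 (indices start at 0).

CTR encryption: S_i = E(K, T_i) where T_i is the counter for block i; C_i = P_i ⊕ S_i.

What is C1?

C0: T = 0x4, S = E(K, T) = 0xC; 0x4 ⊕ 0xC = 0x8.
C1: T = 0x5, S = E(K, T) = 0xD; 0x4 ⊕ 0xD = 0x9.

C1 = 0x9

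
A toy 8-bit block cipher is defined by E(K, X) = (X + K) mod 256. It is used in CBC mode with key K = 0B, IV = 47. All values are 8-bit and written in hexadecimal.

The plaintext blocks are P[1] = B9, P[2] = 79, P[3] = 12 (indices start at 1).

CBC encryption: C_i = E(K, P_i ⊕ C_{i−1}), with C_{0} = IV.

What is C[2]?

C[1]: P[1] ⊕ 47 = FE; E(K, FE) = 09.
C[2]: P[2] ⊕ 09 = 70; E(K, 70) = 7B.

C[2] = 7B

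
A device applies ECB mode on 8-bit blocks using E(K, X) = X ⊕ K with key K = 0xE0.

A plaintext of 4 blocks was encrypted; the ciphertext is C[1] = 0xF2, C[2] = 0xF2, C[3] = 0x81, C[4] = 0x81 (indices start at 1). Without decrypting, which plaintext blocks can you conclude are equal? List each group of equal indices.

ECB encrypts each block independently with the same key, so equal ciphertext blocks imply equal plaintext blocks.
C[1] = C[2] = 0xF2, so P[1] = P[2].
C[3] = C[4] = 0x81, so P[3] = P[4].

P[1] = P[2]; P[3] = P[4]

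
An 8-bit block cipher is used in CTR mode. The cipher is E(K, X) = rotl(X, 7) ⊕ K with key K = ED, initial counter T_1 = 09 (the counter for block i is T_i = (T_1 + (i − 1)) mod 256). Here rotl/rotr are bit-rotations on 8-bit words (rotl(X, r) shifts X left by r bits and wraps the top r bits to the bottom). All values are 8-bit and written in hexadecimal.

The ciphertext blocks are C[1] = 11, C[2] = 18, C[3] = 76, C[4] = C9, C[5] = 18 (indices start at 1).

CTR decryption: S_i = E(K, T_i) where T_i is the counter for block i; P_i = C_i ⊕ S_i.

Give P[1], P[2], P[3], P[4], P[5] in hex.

P[1] = 78, P[2] = F0, P[3] = 1E, P[4] = 22, P[5] = 73

P[1]: T = 09, S = E(K, T) = 69; 11 ⊕ 69 = 78.
P[2]: T = 0A, S = E(K, T) = E8; 18 ⊕ E8 = F0.
P[3]: T = 0B, S = E(K, T) = 68; 76 ⊕ 68 = 1E.
P[4]: T = 0C, S = E(K, T) = EB; C9 ⊕ EB = 22.
P[5]: T = 0D, S = E(K, T) = 6B; 18 ⊕ 6B = 73.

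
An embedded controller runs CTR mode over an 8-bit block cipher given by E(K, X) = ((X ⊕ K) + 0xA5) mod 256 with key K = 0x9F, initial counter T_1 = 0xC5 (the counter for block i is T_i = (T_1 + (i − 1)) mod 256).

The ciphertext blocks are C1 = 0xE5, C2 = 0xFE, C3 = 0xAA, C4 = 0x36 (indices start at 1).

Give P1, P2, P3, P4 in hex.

P1 = 0x1A, P2 = 0x00, P3 = 0x57, P4 = 0xCA

CTR decryption: S_i = E(K, T_i) where T_i is the counter for block i; P_i = C_i ⊕ S_i.
P1: T = 0xC5, S = E(K, T) = 0xFF; 0xE5 ⊕ 0xFF = 0x1A.
P2: T = 0xC6, S = E(K, T) = 0xFE; 0xFE ⊕ 0xFE = 0x00.
P3: T = 0xC7, S = E(K, T) = 0xFD; 0xAA ⊕ 0xFD = 0x57.
P4: T = 0xC8, S = E(K, T) = 0xFC; 0x36 ⊕ 0xFC = 0xCA.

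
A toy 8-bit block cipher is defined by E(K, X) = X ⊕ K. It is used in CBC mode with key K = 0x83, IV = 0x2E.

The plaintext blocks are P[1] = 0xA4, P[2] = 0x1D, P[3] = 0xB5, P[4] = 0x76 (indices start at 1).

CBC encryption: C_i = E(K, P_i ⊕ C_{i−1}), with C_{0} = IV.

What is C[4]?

C[4] = 0x54

C[1]: P[1] ⊕ 0x2E = 0x8A; E(K, 0x8A) = 0x09.
C[2]: P[2] ⊕ 0x09 = 0x14; E(K, 0x14) = 0x97.
C[3]: P[3] ⊕ 0x97 = 0x22; E(K, 0x22) = 0xA1.
C[4]: P[4] ⊕ 0xA1 = 0xD7; E(K, 0xD7) = 0x54.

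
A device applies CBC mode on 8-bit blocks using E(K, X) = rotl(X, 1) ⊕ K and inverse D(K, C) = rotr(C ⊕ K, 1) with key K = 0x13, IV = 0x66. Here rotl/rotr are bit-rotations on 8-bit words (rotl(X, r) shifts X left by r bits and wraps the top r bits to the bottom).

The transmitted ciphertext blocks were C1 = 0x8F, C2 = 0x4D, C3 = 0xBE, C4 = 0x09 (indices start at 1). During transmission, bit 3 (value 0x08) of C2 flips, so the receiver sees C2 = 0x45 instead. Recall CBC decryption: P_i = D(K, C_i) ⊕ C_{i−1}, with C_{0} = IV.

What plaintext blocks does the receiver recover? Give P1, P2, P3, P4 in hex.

P1 = 0x28, P2 = 0xA4, P3 = 0x93, P4 = 0xB3

Only C2 changed, to 0x45. In CBC, a change in C_i garbles P_i and flips the same bit in P_{i+1}. Decrypting the received ciphertext:
P1: D(K, 0x8F) = 0x4E; 0x4E ⊕ 0x66 = 0x28.
P2: D(K, 0x45) = 0x2B; 0x2B ⊕ 0x8F = 0xA4.
P3: D(K, 0xBE) = 0xD6; 0xD6 ⊕ 0x45 = 0x93.
P4: D(K, 0x09) = 0x0D; 0x0D ⊕ 0xBE = 0xB3.
Blocks that differ from the original plaintext: P2, P3.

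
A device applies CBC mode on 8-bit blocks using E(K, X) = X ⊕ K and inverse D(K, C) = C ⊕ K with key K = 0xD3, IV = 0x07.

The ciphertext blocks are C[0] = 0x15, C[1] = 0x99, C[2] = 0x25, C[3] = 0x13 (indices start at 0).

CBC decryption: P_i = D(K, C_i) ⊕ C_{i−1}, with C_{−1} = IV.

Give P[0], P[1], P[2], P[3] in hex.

P[0]: D(K, 0x15) = 0xC6; 0xC6 ⊕ 0x07 = 0xC1.
P[1]: D(K, 0x99) = 0x4A; 0x4A ⊕ 0x15 = 0x5F.
P[2]: D(K, 0x25) = 0xF6; 0xF6 ⊕ 0x99 = 0x6F.
P[3]: D(K, 0x13) = 0xC0; 0xC0 ⊕ 0x25 = 0xE5.

P[0] = 0xC1, P[1] = 0x5F, P[2] = 0x6F, P[3] = 0xE5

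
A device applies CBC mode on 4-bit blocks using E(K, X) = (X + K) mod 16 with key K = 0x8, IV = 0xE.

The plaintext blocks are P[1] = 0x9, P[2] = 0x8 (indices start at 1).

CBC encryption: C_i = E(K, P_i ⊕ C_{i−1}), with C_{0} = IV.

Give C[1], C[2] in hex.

C[1]: P[1] ⊕ 0xE = 0x7; E(K, 0x7) = 0xF.
C[2]: P[2] ⊕ 0xF = 0x7; E(K, 0x7) = 0xF.

C[1] = 0xF, C[2] = 0xF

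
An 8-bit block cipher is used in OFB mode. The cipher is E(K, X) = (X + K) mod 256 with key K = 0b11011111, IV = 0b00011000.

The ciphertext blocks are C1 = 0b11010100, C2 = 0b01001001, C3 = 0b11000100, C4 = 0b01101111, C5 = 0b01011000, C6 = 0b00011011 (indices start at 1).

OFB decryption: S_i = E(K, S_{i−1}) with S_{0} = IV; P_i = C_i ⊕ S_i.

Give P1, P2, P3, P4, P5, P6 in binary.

P1 = 0b00100011, P2 = 0b10011111, P3 = 0b01110001, P4 = 0b11111011, P5 = 0b00101011, P6 = 0b01001001

P1: S = E(K, 0b00011000) = 0b11110111; 0b11010100 ⊕ 0b11110111 = 0b00100011.
P2: S = E(K, 0b11110111) = 0b11010110; 0b01001001 ⊕ 0b11010110 = 0b10011111.
P3: S = E(K, 0b11010110) = 0b10110101; 0b11000100 ⊕ 0b10110101 = 0b01110001.
P4: S = E(K, 0b10110101) = 0b10010100; 0b01101111 ⊕ 0b10010100 = 0b11111011.
P5: S = E(K, 0b10010100) = 0b01110011; 0b01011000 ⊕ 0b01110011 = 0b00101011.
P6: S = E(K, 0b01110011) = 0b01010010; 0b00011011 ⊕ 0b01010010 = 0b01001001.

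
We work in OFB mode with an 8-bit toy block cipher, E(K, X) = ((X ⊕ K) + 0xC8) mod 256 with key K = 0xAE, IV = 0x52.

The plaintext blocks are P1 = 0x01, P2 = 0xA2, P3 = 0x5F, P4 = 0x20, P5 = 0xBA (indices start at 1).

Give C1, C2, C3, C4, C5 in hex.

OFB encryption: S_i = E(K, S_{i−1}) with S_{0} = IV; C_i = P_i ⊕ S_i.
C1: S = E(K, 0x52) = 0xC4; 0x01 ⊕ 0xC4 = 0xC5.
C2: S = E(K, 0xC4) = 0x32; 0xA2 ⊕ 0x32 = 0x90.
C3: S = E(K, 0x32) = 0x64; 0x5F ⊕ 0x64 = 0x3B.
C4: S = E(K, 0x64) = 0x92; 0x20 ⊕ 0x92 = 0xB2.
C5: S = E(K, 0x92) = 0x04; 0xBA ⊕ 0x04 = 0xBE.

C1 = 0xC5, C2 = 0x90, C3 = 0x3B, C4 = 0xB2, C5 = 0xBE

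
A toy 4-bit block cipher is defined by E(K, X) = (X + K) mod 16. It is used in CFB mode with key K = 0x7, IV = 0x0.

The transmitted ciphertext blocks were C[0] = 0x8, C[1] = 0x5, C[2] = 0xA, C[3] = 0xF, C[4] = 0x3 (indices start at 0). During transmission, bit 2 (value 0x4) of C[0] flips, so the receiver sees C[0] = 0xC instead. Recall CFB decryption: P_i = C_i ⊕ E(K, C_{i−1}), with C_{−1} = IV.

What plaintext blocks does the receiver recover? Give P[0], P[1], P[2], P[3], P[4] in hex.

Only C[0] changed, to 0xC. In CFB, a change in C_i flips the same bit in P_i and garbles P_{i+1}. Decrypting the received ciphertext:
P[0]: E(K, 0x0) = 0x7; 0xC ⊕ 0x7 = 0xB.
P[1]: E(K, 0xC) = 0x3; 0x5 ⊕ 0x3 = 0x6.
P[2]: E(K, 0x5) = 0xC; 0xA ⊕ 0xC = 0x6.
P[3]: E(K, 0xA) = 0x1; 0xF ⊕ 0x1 = 0xE.
P[4]: E(K, 0xF) = 0x6; 0x3 ⊕ 0x6 = 0x5.
Blocks that differ from the original plaintext: P[0], P[1].

P[0] = 0xB, P[1] = 0x6, P[2] = 0x6, P[3] = 0xE, P[4] = 0x5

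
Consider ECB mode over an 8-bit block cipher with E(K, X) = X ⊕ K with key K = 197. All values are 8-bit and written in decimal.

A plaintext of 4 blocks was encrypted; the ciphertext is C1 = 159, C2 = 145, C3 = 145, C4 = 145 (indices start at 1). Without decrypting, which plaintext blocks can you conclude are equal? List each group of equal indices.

P2 = P3 = P4

ECB encrypts each block independently with the same key, so equal ciphertext blocks imply equal plaintext blocks.
C2 = C3 = C4 = 145, so P2 = P3 = P4.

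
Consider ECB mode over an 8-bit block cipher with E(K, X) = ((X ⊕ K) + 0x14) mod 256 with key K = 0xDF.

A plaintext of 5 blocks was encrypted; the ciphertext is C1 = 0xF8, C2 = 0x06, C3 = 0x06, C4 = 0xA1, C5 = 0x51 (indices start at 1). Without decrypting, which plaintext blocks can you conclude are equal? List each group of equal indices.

ECB encrypts each block independently with the same key, so equal ciphertext blocks imply equal plaintext blocks.
C2 = C3 = 0x06, so P2 = P3.

P2 = P3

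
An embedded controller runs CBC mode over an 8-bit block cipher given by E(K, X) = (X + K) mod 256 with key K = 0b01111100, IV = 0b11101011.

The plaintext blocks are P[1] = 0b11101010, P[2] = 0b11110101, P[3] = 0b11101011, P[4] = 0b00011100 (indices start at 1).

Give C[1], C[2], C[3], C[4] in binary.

CBC encryption: C_i = E(K, P_i ⊕ C_{i−1}), with C_{0} = IV.
C[1]: P[1] ⊕ 0b11101011 = 0b00000001; E(K, 0b00000001) = 0b01111101.
C[2]: P[2] ⊕ 0b01111101 = 0b10001000; E(K, 0b10001000) = 0b00000100.
C[3]: P[3] ⊕ 0b00000100 = 0b11101111; E(K, 0b11101111) = 0b01101011.
C[4]: P[4] ⊕ 0b01101011 = 0b01110111; E(K, 0b01110111) = 0b11110011.

C[1] = 0b01111101, C[2] = 0b00000100, C[3] = 0b01101011, C[4] = 0b11110011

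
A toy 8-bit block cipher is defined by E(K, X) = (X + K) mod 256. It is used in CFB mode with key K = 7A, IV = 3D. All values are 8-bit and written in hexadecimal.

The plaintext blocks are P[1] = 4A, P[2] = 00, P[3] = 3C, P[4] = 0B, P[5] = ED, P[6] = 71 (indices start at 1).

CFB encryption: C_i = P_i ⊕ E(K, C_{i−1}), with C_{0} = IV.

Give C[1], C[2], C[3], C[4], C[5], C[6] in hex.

C[1] = FD, C[2] = 77, C[3] = CD, C[4] = 4C, C[5] = 2B, C[6] = D4

C[1]: E(K, 3D) = B7; 4A ⊕ B7 = FD.
C[2]: E(K, FD) = 77; 00 ⊕ 77 = 77.
C[3]: E(K, 77) = F1; 3C ⊕ F1 = CD.
C[4]: E(K, CD) = 47; 0B ⊕ 47 = 4C.
C[5]: E(K, 4C) = C6; ED ⊕ C6 = 2B.
C[6]: E(K, 2B) = A5; 71 ⊕ A5 = D4.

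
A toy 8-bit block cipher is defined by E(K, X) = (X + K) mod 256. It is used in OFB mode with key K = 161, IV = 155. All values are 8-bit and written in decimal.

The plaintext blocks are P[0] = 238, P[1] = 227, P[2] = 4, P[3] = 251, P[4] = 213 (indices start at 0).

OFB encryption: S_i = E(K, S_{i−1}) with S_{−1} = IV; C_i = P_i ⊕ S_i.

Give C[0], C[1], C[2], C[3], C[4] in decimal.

C[0] = 210, C[1] = 62, C[2] = 122, C[3] = 228, C[4] = 21

C[0]: S = E(K, 155) = 60; 238 ⊕ 60 = 210.
C[1]: S = E(K, 60) = 221; 227 ⊕ 221 = 62.
C[2]: S = E(K, 221) = 126; 4 ⊕ 126 = 122.
C[3]: S = E(K, 126) = 31; 251 ⊕ 31 = 228.
C[4]: S = E(K, 31) = 192; 213 ⊕ 192 = 21.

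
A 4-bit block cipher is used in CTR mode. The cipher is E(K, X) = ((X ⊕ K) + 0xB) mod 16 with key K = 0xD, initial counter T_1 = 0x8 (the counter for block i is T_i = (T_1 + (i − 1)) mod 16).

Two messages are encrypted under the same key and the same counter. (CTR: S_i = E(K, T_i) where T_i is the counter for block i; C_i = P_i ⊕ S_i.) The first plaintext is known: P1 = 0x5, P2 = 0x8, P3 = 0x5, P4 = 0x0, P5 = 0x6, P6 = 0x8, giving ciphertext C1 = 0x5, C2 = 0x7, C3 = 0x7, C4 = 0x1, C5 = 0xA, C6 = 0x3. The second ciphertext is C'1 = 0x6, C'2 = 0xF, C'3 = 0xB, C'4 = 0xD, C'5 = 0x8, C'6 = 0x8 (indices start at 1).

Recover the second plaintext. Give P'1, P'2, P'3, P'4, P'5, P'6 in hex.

P'1 = 0x6, P'2 = 0x0, P'3 = 0x9, P'4 = 0xC, P'5 = 0x4, P'6 = 0x3

In CTR with a reused counter, both messages share the same keystream S_i, so C_i ⊕ C'_i = P_i ⊕ P'_i and thus P'_i = P_i ⊕ C_i ⊕ C'_i.
P'1: 0x5 ⊕ 0x5 ⊕ 0x6 = 0x6.
P'2: 0x8 ⊕ 0x7 ⊕ 0xF = 0x0.
P'3: 0x5 ⊕ 0x7 ⊕ 0xB = 0x9.
P'4: 0x0 ⊕ 0x1 ⊕ 0xD = 0xC.
P'5: 0x6 ⊕ 0xA ⊕ 0x8 = 0x4.
P'6: 0x8 ⊕ 0x3 ⊕ 0x8 = 0x3.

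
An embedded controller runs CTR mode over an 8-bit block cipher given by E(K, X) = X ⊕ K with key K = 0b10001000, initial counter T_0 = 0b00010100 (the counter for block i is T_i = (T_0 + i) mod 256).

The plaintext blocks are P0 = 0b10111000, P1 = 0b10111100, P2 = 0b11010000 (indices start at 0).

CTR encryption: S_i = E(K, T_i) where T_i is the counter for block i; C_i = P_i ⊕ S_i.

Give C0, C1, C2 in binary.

C0: T = 0b00010100, S = E(K, T) = 0b10011100; 0b10111000 ⊕ 0b10011100 = 0b00100100.
C1: T = 0b00010101, S = E(K, T) = 0b10011101; 0b10111100 ⊕ 0b10011101 = 0b00100001.
C2: T = 0b00010110, S = E(K, T) = 0b10011110; 0b11010000 ⊕ 0b10011110 = 0b01001110.

C0 = 0b00100100, C1 = 0b00100001, C2 = 0b01001110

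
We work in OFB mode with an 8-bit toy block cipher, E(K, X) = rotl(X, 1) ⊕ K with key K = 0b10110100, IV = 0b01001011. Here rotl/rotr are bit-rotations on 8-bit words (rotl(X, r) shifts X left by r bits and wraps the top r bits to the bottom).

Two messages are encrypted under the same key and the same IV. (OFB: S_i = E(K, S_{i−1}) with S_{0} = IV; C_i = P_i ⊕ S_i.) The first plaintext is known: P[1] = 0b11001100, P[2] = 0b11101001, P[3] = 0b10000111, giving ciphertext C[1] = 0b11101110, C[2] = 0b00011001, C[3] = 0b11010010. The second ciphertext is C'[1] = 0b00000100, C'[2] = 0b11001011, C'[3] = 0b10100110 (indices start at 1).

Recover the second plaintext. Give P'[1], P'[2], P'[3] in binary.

P'[1] = 0b00100110, P'[2] = 0b00111011, P'[3] = 0b11110011

In OFB with a reused IV, both messages share the same keystream S_i, so C_i ⊕ C'_i = P_i ⊕ P'_i and thus P'_i = P_i ⊕ C_i ⊕ C'_i.
P'[1]: 0b11001100 ⊕ 0b11101110 ⊕ 0b00000100 = 0b00100110.
P'[2]: 0b11101001 ⊕ 0b00011001 ⊕ 0b11001011 = 0b00111011.
P'[3]: 0b10000111 ⊕ 0b11010010 ⊕ 0b10100110 = 0b11110011.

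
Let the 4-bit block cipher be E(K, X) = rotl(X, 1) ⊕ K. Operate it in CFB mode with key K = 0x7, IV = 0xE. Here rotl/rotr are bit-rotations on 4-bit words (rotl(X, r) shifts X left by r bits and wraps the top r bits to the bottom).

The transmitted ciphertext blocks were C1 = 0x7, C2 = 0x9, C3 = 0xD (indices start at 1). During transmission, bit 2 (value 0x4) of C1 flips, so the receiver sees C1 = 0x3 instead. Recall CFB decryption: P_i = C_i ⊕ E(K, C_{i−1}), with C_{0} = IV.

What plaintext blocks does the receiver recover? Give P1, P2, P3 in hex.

P1 = 0x9, P2 = 0x8, P3 = 0x9

Only C1 changed, to 0x3. In CFB, a change in C_i flips the same bit in P_i and garbles P_{i+1}. Decrypting the received ciphertext:
P1: E(K, 0xE) = 0xA; 0x3 ⊕ 0xA = 0x9.
P2: E(K, 0x3) = 0x1; 0x9 ⊕ 0x1 = 0x8.
P3: E(K, 0x9) = 0x4; 0xD ⊕ 0x4 = 0x9.
Blocks that differ from the original plaintext: P1, P2.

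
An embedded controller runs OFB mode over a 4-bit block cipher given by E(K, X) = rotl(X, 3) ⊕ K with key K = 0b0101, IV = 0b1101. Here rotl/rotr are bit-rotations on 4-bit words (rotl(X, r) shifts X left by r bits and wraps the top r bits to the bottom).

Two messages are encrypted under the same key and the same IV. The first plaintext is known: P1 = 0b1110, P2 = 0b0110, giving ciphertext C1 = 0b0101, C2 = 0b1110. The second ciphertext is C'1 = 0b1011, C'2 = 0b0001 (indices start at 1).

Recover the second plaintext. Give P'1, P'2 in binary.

P'1 = 0b0000, P'2 = 0b1001

In OFB with a reused IV, both messages share the same keystream S_i, so C_i ⊕ C'_i = P_i ⊕ P'_i and thus P'_i = P_i ⊕ C_i ⊕ C'_i.
P'1: 0b1110 ⊕ 0b0101 ⊕ 0b1011 = 0b0000.
P'2: 0b0110 ⊕ 0b1110 ⊕ 0b0001 = 0b1001.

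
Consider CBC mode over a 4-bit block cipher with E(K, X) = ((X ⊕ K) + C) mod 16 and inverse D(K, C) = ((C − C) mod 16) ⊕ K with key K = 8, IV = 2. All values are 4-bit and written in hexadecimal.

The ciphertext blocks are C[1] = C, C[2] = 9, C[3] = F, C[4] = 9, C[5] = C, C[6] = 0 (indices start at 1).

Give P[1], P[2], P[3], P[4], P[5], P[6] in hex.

CBC decryption: P_i = D(K, C_i) ⊕ C_{i−1}, with C_{0} = IV.
P[1]: D(K, C) = 8; 8 ⊕ 2 = A.
P[2]: D(K, 9) = 5; 5 ⊕ C = 9.
P[3]: D(K, F) = B; B ⊕ 9 = 2.
P[4]: D(K, 9) = 5; 5 ⊕ F = A.
P[5]: D(K, C) = 8; 8 ⊕ 9 = 1.
P[6]: D(K, 0) = C; C ⊕ C = 0.

P[1] = A, P[2] = 9, P[3] = 2, P[4] = A, P[5] = 1, P[6] = 0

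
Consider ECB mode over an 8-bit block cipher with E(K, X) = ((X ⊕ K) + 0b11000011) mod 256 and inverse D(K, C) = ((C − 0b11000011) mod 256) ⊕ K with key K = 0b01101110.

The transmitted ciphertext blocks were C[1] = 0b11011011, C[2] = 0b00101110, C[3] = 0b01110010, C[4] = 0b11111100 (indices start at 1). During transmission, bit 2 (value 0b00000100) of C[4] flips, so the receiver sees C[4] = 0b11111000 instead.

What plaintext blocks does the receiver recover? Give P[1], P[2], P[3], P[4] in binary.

ECB decryption: P_i = D(K, C_i).
Only C[4] changed, to 0b11111000. In ECB, a change in C_i affects only P_i. Decrypting the received ciphertext:
P[1]: D(K, 0b11011011) = 0b01110110.
P[2]: D(K, 0b00101110) = 0b00000101.
P[3]: D(K, 0b01110010) = 0b11000001.
P[4]: D(K, 0b11111000) = 0b01011011.
Blocks that differ from the original plaintext: P[4].

P[1] = 0b01110110, P[2] = 0b00000101, P[3] = 0b11000001, P[4] = 0b01011011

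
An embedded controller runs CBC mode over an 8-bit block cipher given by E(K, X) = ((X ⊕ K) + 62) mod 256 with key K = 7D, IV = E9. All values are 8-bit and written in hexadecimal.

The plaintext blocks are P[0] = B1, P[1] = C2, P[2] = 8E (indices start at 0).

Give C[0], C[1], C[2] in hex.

CBC encryption: C_i = E(K, P_i ⊕ C_{i−1}), with C_{−1} = IV.
C[0]: P[0] ⊕ E9 = 58; E(K, 58) = 87.
C[1]: P[1] ⊕ 87 = 45; E(K, 45) = 9A.
C[2]: P[2] ⊕ 9A = 14; E(K, 14) = CB.

C[0] = 87, C[1] = 9A, C[2] = CB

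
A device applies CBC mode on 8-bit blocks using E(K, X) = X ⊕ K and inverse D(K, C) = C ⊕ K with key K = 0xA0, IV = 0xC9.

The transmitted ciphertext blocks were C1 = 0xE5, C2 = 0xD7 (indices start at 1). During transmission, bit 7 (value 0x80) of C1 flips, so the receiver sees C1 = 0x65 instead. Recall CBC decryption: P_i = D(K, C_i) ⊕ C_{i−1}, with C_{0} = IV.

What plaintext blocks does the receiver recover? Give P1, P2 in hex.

Only C1 changed, to 0x65. In CBC, a change in C_i garbles P_i and flips the same bit in P_{i+1}. Decrypting the received ciphertext:
P1: D(K, 0x65) = 0xC5; 0xC5 ⊕ 0xC9 = 0x0C.
P2: D(K, 0xD7) = 0x77; 0x77 ⊕ 0x65 = 0x12.
Blocks that differ from the original plaintext: P1, P2.

P1 = 0x0C, P2 = 0x12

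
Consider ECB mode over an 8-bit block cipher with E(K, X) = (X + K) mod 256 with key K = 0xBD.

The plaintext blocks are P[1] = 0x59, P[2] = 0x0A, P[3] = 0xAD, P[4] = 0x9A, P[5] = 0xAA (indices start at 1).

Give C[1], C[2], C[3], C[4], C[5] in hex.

ECB encryption: C_i = E(K, P_i).
C[1]: E(K, 0x59) = 0x16.
C[2]: E(K, 0x0A) = 0xC7.
C[3]: E(K, 0xAD) = 0x6A.
C[4]: E(K, 0x9A) = 0x57.
C[5]: E(K, 0xAA) = 0x67.

C[1] = 0x16, C[2] = 0xC7, C[3] = 0x6A, C[4] = 0x57, C[5] = 0x67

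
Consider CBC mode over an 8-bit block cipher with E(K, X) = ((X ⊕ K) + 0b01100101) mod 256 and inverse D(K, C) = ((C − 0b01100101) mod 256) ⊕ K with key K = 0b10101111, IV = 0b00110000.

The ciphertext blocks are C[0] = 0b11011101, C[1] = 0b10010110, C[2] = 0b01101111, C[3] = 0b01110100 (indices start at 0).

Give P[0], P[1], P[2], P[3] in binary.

P[0] = 0b11100111, P[1] = 0b01000011, P[2] = 0b00110011, P[3] = 0b11001111

CBC decryption: P_i = D(K, C_i) ⊕ C_{i−1}, with C_{−1} = IV.
P[0]: D(K, 0b11011101) = 0b11010111; 0b11010111 ⊕ 0b00110000 = 0b11100111.
P[1]: D(K, 0b10010110) = 0b10011110; 0b10011110 ⊕ 0b11011101 = 0b01000011.
P[2]: D(K, 0b01101111) = 0b10100101; 0b10100101 ⊕ 0b10010110 = 0b00110011.
P[3]: D(K, 0b01110100) = 0b10100000; 0b10100000 ⊕ 0b01101111 = 0b11001111.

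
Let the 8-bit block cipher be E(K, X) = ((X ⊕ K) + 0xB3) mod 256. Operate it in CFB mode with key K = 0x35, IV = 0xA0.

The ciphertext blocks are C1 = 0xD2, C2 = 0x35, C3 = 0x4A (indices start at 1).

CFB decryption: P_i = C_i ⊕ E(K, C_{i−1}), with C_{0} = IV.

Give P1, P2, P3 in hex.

P1 = 0x9A, P2 = 0xAF, P3 = 0xF9

P1: E(K, 0xA0) = 0x48; 0xD2 ⊕ 0x48 = 0x9A.
P2: E(K, 0xD2) = 0x9A; 0x35 ⊕ 0x9A = 0xAF.
P3: E(K, 0x35) = 0xB3; 0x4A ⊕ 0xB3 = 0xF9.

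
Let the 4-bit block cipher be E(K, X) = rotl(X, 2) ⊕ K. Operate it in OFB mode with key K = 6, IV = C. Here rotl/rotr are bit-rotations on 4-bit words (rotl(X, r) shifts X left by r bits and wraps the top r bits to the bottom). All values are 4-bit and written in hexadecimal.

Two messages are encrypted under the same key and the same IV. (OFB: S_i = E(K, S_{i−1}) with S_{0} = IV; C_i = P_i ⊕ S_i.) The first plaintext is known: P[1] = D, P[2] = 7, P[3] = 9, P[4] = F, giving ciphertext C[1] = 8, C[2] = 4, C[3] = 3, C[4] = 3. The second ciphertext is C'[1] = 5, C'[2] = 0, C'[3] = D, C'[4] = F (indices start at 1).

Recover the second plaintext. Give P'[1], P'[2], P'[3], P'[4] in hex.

In OFB with a reused IV, both messages share the same keystream S_i, so C_i ⊕ C'_i = P_i ⊕ P'_i and thus P'_i = P_i ⊕ C_i ⊕ C'_i.
P'[1]: D ⊕ 8 ⊕ 5 = 0.
P'[2]: 7 ⊕ 4 ⊕ 0 = 3.
P'[3]: 9 ⊕ 3 ⊕ D = 7.
P'[4]: F ⊕ 3 ⊕ F = 3.

P'[1] = 0, P'[2] = 3, P'[3] = 7, P'[4] = 3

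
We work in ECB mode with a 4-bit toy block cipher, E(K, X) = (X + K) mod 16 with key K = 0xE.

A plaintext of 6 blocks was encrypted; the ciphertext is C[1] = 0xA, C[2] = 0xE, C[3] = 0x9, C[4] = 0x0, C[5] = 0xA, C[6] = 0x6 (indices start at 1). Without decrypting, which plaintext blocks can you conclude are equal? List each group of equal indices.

P[1] = P[5]

ECB encrypts each block independently with the same key, so equal ciphertext blocks imply equal plaintext blocks.
C[1] = C[5] = 0xA, so P[1] = P[5].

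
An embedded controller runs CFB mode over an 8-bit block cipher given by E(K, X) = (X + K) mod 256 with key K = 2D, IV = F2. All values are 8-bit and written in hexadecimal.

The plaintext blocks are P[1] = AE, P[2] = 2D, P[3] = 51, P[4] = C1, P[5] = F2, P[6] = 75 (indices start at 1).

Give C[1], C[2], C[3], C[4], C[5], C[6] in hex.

CFB encryption: C_i = P_i ⊕ E(K, C_{i−1}), with C_{0} = IV.
C[1]: E(K, F2) = 1F; AE ⊕ 1F = B1.
C[2]: E(K, B1) = DE; 2D ⊕ DE = F3.
C[3]: E(K, F3) = 20; 51 ⊕ 20 = 71.
C[4]: E(K, 71) = 9E; C1 ⊕ 9E = 5F.
C[5]: E(K, 5F) = 8C; F2 ⊕ 8C = 7E.
C[6]: E(K, 7E) = AB; 75 ⊕ AB = DE.

C[1] = B1, C[2] = F3, C[3] = 71, C[4] = 5F, C[5] = 7E, C[6] = DE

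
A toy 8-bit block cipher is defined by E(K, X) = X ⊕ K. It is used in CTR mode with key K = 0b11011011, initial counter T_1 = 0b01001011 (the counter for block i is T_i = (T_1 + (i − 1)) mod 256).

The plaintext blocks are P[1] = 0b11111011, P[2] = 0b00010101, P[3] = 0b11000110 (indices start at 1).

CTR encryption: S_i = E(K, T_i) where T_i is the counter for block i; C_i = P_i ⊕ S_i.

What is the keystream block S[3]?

C[1]: T = 0b01001011, S = E(K, T) = 0b10010000; 0b11111011 ⊕ 0b10010000 = 0b01101011.
C[2]: T = 0b01001100, S = E(K, T) = 0b10010111; 0b00010101 ⊕ 0b10010111 = 0b10000010.
C[3]: T = 0b01001101, S = E(K, T) = 0b10010110; 0b11000110 ⊕ 0b10010110 = 0b01010000.
So S[3] = 0b10010110.

0b10010110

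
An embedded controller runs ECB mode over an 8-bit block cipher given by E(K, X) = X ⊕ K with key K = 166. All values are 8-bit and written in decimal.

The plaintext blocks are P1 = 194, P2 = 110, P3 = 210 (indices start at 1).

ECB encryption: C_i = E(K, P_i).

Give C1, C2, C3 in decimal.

C1: E(K, 194) = 100.
C2: E(K, 110) = 200.
C3: E(K, 210) = 116.

C1 = 100, C2 = 200, C3 = 116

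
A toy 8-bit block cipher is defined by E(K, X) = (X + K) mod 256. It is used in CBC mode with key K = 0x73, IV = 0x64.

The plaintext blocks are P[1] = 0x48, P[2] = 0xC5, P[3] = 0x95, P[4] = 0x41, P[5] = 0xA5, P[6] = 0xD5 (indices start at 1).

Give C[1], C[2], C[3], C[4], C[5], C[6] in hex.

C[1] = 0x9F, C[2] = 0xCD, C[3] = 0xCB, C[4] = 0xFD, C[5] = 0xCB, C[6] = 0x91

CBC encryption: C_i = E(K, P_i ⊕ C_{i−1}), with C_{0} = IV.
C[1]: P[1] ⊕ 0x64 = 0x2C; E(K, 0x2C) = 0x9F.
C[2]: P[2] ⊕ 0x9F = 0x5A; E(K, 0x5A) = 0xCD.
C[3]: P[3] ⊕ 0xCD = 0x58; E(K, 0x58) = 0xCB.
C[4]: P[4] ⊕ 0xCB = 0x8A; E(K, 0x8A) = 0xFD.
C[5]: P[5] ⊕ 0xFD = 0x58; E(K, 0x58) = 0xCB.
C[6]: P[6] ⊕ 0xCB = 0x1E; E(K, 0x1E) = 0x91.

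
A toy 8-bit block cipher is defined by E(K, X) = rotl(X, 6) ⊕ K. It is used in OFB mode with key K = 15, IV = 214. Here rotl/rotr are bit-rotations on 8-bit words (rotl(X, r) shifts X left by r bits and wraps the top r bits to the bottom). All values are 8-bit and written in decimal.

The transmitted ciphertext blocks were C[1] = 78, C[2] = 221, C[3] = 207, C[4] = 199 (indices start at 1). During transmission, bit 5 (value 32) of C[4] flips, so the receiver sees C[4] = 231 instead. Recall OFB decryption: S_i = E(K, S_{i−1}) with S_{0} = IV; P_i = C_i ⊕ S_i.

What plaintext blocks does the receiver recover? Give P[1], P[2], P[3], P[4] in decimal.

Only C[4] changed, to 231. In OFB, a change in C_i flips the same bit in P_i only; the keystream is unaffected. Decrypting the received ciphertext:
P[1]: S = E(K, 214) = 186; 78 ⊕ 186 = 244.
P[2]: S = E(K, 186) = 161; 221 ⊕ 161 = 124.
P[3]: S = E(K, 161) = 103; 207 ⊕ 103 = 168.
P[4]: S = E(K, 103) = 214; 231 ⊕ 214 = 49.
Blocks that differ from the original plaintext: P[4].

P[1] = 244, P[2] = 124, P[3] = 168, P[4] = 49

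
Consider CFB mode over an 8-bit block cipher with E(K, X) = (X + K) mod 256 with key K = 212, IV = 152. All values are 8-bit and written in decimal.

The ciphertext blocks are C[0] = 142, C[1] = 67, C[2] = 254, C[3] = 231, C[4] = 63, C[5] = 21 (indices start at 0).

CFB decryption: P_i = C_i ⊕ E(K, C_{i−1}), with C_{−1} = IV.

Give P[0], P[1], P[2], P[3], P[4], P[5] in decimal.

P[0]: E(K, 152) = 108; 142 ⊕ 108 = 226.
P[1]: E(K, 142) = 98; 67 ⊕ 98 = 33.
P[2]: E(K, 67) = 23; 254 ⊕ 23 = 233.
P[3]: E(K, 254) = 210; 231 ⊕ 210 = 53.
P[4]: E(K, 231) = 187; 63 ⊕ 187 = 132.
P[5]: E(K, 63) = 19; 21 ⊕ 19 = 6.

P[0] = 226, P[1] = 33, P[2] = 233, P[3] = 53, P[4] = 132, P[5] = 6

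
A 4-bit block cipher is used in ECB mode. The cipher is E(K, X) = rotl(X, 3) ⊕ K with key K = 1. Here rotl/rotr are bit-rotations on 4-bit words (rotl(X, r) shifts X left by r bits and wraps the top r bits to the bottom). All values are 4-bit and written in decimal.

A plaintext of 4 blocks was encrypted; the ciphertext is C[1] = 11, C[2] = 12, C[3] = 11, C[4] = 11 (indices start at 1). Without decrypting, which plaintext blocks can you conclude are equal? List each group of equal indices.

P[1] = P[3] = P[4]

ECB encrypts each block independently with the same key, so equal ciphertext blocks imply equal plaintext blocks.
C[1] = C[3] = C[4] = 11, so P[1] = P[3] = P[4].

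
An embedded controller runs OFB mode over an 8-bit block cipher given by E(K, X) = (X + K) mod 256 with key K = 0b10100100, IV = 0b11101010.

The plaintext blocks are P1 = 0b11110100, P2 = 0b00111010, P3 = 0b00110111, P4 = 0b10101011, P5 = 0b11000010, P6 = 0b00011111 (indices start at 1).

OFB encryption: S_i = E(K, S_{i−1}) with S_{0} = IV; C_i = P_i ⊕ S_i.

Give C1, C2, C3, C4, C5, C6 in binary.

C1 = 0b01111010, C2 = 0b00001000, C3 = 0b11100001, C4 = 0b11010001, C5 = 0b11011100, C6 = 0b11011101

C1: S = E(K, 0b11101010) = 0b10001110; 0b11110100 ⊕ 0b10001110 = 0b01111010.
C2: S = E(K, 0b10001110) = 0b00110010; 0b00111010 ⊕ 0b00110010 = 0b00001000.
C3: S = E(K, 0b00110010) = 0b11010110; 0b00110111 ⊕ 0b11010110 = 0b11100001.
C4: S = E(K, 0b11010110) = 0b01111010; 0b10101011 ⊕ 0b01111010 = 0b11010001.
C5: S = E(K, 0b01111010) = 0b00011110; 0b11000010 ⊕ 0b00011110 = 0b11011100.
C6: S = E(K, 0b00011110) = 0b11000010; 0b00011111 ⊕ 0b11000010 = 0b11011101.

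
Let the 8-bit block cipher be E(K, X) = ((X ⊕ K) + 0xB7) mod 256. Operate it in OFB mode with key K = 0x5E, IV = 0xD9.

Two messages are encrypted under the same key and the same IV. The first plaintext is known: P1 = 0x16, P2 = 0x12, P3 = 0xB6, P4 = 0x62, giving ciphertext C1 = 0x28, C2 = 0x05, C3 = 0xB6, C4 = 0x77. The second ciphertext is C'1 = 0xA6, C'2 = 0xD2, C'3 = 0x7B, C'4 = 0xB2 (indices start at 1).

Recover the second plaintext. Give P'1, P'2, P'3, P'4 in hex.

In OFB with a reused IV, both messages share the same keystream S_i, so C_i ⊕ C'_i = P_i ⊕ P'_i and thus P'_i = P_i ⊕ C_i ⊕ C'_i.
P'1: 0x16 ⊕ 0x28 ⊕ 0xA6 = 0x98.
P'2: 0x12 ⊕ 0x05 ⊕ 0xD2 = 0xC5.
P'3: 0xB6 ⊕ 0xB6 ⊕ 0x7B = 0x7B.
P'4: 0x62 ⊕ 0x77 ⊕ 0xB2 = 0xA7.

P'1 = 0x98, P'2 = 0xC5, P'3 = 0x7B, P'4 = 0xA7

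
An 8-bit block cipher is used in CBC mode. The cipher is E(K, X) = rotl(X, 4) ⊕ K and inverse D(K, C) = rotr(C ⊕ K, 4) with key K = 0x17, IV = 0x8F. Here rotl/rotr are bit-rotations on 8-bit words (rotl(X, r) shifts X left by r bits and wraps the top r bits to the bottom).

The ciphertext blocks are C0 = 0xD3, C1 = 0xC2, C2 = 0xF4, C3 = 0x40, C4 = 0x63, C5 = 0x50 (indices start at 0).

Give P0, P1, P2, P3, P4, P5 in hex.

CBC decryption: P_i = D(K, C_i) ⊕ C_{i−1}, with C_{−1} = IV.
P0: D(K, 0xD3) = 0x4C; 0x4C ⊕ 0x8F = 0xC3.
P1: D(K, 0xC2) = 0x5D; 0x5D ⊕ 0xD3 = 0x8E.
P2: D(K, 0xF4) = 0x3E; 0x3E ⊕ 0xC2 = 0xFC.
P3: D(K, 0x40) = 0x75; 0x75 ⊕ 0xF4 = 0x81.
P4: D(K, 0x63) = 0x47; 0x47 ⊕ 0x40 = 0x07.
P5: D(K, 0x50) = 0x74; 0x74 ⊕ 0x63 = 0x17.

P0 = 0xC3, P1 = 0x8E, P2 = 0xFC, P3 = 0x81, P4 = 0x07, P5 = 0x17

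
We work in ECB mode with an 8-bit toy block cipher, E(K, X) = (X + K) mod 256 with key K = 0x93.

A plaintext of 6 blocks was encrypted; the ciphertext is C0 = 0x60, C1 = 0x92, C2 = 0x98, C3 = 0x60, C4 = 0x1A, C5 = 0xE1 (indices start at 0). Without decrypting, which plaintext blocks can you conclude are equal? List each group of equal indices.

P0 = P3

ECB encrypts each block independently with the same key, so equal ciphertext blocks imply equal plaintext blocks.
C0 = C3 = 0x60, so P0 = P3.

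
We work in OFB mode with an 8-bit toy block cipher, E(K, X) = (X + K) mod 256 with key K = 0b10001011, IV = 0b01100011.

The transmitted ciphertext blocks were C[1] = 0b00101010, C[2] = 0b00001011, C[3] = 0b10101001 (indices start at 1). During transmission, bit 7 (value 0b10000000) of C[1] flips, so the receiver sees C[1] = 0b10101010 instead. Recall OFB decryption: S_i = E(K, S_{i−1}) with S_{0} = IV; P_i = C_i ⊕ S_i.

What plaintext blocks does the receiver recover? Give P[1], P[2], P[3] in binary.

P[1] = 0b01000100, P[2] = 0b01110010, P[3] = 0b10101101

Only C[1] changed, to 0b10101010. In OFB, a change in C_i flips the same bit in P_i only; the keystream is unaffected. Decrypting the received ciphertext:
P[1]: S = E(K, 0b01100011) = 0b11101110; 0b10101010 ⊕ 0b11101110 = 0b01000100.
P[2]: S = E(K, 0b11101110) = 0b01111001; 0b00001011 ⊕ 0b01111001 = 0b01110010.
P[3]: S = E(K, 0b01111001) = 0b00000100; 0b10101001 ⊕ 0b00000100 = 0b10101101.
Blocks that differ from the original plaintext: P[1].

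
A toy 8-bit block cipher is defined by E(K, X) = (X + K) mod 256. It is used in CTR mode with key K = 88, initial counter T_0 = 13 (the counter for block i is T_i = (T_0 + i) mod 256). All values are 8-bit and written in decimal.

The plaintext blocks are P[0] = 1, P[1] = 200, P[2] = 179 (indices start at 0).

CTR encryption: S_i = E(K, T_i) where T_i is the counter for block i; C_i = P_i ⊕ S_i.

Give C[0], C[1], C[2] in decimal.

C[0] = 100, C[1] = 174, C[2] = 212

C[0]: T = 13, S = E(K, T) = 101; 1 ⊕ 101 = 100.
C[1]: T = 14, S = E(K, T) = 102; 200 ⊕ 102 = 174.
C[2]: T = 15, S = E(K, T) = 103; 179 ⊕ 103 = 212.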